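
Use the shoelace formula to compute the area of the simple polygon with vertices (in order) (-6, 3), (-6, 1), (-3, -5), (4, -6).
Area = 59/2

Shoelace formula: Area = (1/2) |Σ_i (x_i · y_{i+1} − x_{i+1} · y_i)| (indices mod n). Compute each cross term:
  (-6)(1) − (-6)(3) = 12
  (-6)(-5) − (-3)(1) = 33
  (-3)(-6) − (4)(-5) = 38
  (4)(3) − (-6)(-6) = -24
Sum = 59, so (signed) Area = 59/2 = 59/2, |Area| = 59/2.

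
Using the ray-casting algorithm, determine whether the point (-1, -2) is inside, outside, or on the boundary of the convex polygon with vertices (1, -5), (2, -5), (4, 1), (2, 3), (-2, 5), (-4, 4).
The point (-1, -2) lies strictly outside the polygon

Cast a horizontal ray to the right from the query point and count how many polygon edges it crosses (each edge strictly once or zero times, handled with the usual half-open convention). 
Parity of crossings → even ⇒ outside.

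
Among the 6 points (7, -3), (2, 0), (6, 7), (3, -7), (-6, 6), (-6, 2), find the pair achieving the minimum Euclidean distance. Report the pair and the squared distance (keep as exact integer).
Pair = ((-6, 6), (-6, 2)); squared distance = 16

Compute all C(6, 2) = 15 pairwise squared distances (x_i − x_j)² + (y_i − y_j)². The minimum is 16, attained by the pair ((-6, 6), (-6, 2)).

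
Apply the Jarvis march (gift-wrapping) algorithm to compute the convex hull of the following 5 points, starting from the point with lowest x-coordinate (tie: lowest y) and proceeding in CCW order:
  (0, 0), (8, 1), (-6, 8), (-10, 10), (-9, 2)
Hull (CCW) = [(-10, 10), (-9, 2), (0, 0), (8, 1)]

Jarvis march: at each step, from the current hull vertex p, select the next vertex q as the point such that every other point lies strictly to the left of (or on) the directed line p → q. (Equivalently: for every other point r, the cross product (q − p) × (r − p) ≥ 0.)
Starting point (lowest x, tie lowest y): (-10, 10). Wrap until returning to start. Resulting hull: (-10, 10), (-9, 2), (0, 0), (8, 1).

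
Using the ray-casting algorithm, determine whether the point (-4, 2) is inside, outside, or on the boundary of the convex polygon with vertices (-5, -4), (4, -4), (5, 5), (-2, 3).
The point (-4, 2) lies strictly outside the polygon

Cast a horizontal ray to the right from the query point and count how many polygon edges it crosses (each edge strictly once or zero times, handled with the usual half-open convention). 
Parity of crossings → even ⇒ outside.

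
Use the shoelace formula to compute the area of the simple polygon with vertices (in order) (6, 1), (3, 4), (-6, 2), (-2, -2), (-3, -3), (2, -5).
Area = 60

Shoelace formula: Area = (1/2) |Σ_i (x_i · y_{i+1} − x_{i+1} · y_i)| (indices mod n). Compute each cross term:
  (6)(4) − (3)(1) = 21
  (3)(2) − (-6)(4) = 30
  (-6)(-2) − (-2)(2) = 16
  (-2)(-3) − (-3)(-2) = 0
  (-3)(-5) − (2)(-3) = 21
  (2)(1) − (6)(-5) = 32
Sum = 120, so (signed) Area = 120/2 = 60, |Area| = 60.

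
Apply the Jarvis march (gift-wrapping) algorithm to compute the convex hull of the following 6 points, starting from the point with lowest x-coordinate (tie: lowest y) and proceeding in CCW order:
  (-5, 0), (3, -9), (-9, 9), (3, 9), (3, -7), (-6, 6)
Hull (CCW) = [(-9, 9), (-5, 0), (3, -9), (3, 9)]

Jarvis march: at each step, from the current hull vertex p, select the next vertex q as the point such that every other point lies strictly to the left of (or on) the directed line p → q. (Equivalently: for every other point r, the cross product (q − p) × (r − p) ≥ 0.)
Starting point (lowest x, tie lowest y): (-9, 9). Wrap until returning to start. Resulting hull: (-9, 9), (-5, 0), (3, -9), (3, 9).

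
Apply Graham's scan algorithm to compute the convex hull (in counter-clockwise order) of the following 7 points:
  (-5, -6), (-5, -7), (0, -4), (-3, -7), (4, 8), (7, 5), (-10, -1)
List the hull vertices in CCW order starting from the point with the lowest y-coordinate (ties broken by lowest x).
Hull (CCW) = [(-5, -7), (-3, -7), (0, -4), (7, 5), (4, 8), (-10, -1)]

Graham scan procedure:
  1. Find the pivot p₀ = point with lowest y (tie → lowest x): (-5, -7).
  2. Sort the remaining points by polar angle around p₀.
  3. Walk through sorted points, maintaining a stack; pop the top while the last three entries make a non-left turn (cross product ≤ 0).
  4. Final stack is the convex hull in CCW order: (-5, -7), (-3, -7), (0, -4), (7, 5), (4, 8), (-10, -1).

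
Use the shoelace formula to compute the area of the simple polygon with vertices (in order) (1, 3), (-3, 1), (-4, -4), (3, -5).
Area = 36

Shoelace formula: Area = (1/2) |Σ_i (x_i · y_{i+1} − x_{i+1} · y_i)| (indices mod n). Compute each cross term:
  (1)(1) − (-3)(3) = 10
  (-3)(-4) − (-4)(1) = 16
  (-4)(-5) − (3)(-4) = 32
  (3)(3) − (1)(-5) = 14
Sum = 72, so (signed) Area = 72/2 = 36, |Area| = 36.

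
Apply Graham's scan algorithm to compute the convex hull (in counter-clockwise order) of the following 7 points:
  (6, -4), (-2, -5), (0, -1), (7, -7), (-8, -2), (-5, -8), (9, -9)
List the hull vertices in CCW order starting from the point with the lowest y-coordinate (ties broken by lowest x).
Hull (CCW) = [(9, -9), (6, -4), (0, -1), (-8, -2), (-5, -8)]

Graham scan procedure:
  1. Find the pivot p₀ = point with lowest y (tie → lowest x): (9, -9).
  2. Sort the remaining points by polar angle around p₀.
  3. Walk through sorted points, maintaining a stack; pop the top while the last three entries make a non-left turn (cross product ≤ 0).
  4. Final stack is the convex hull in CCW order: (9, -9), (6, -4), (0, -1), (-8, -2), (-5, -8).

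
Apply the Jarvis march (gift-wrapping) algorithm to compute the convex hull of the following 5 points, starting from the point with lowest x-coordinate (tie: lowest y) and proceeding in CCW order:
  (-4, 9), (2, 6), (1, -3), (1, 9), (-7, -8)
Hull (CCW) = [(-7, -8), (1, -3), (2, 6), (1, 9), (-4, 9)]

Jarvis march: at each step, from the current hull vertex p, select the next vertex q as the point such that every other point lies strictly to the left of (or on) the directed line p → q. (Equivalently: for every other point r, the cross product (q − p) × (r − p) ≥ 0.)
Starting point (lowest x, tie lowest y): (-7, -8). Wrap until returning to start. Resulting hull: (-7, -8), (1, -3), (2, 6), (1, 9), (-4, 9).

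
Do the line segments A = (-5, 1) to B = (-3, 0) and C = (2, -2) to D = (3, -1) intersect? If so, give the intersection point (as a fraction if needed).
No (intersection of containing lines falls outside at least one segment)

Parametrize and solve: t = 10/3, s = -1/3. At least one of these is outside [0, 1], so the segments do not intersect.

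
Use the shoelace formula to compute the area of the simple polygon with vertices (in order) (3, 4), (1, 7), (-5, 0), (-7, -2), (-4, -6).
Area = 49

Shoelace formula: Area = (1/2) |Σ_i (x_i · y_{i+1} − x_{i+1} · y_i)| (indices mod n). Compute each cross term:
  (3)(7) − (1)(4) = 17
  (1)(0) − (-5)(7) = 35
  (-5)(-2) − (-7)(0) = 10
  (-7)(-6) − (-4)(-2) = 34
  (-4)(4) − (3)(-6) = 2
Sum = 98, so (signed) Area = 98/2 = 49, |Area| = 49.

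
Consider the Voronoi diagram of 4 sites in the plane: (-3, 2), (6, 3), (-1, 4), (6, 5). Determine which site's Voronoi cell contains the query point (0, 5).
Nearest site = (-1, 4)

The Voronoi cell of site s contains exactly those query points closer to s than to any other site. Compute squared distances from q = (0, 5) to each site:
  (-1 − 0)² + (4 − 5)² = 2
  (-3 − 0)² + (2 − 5)² = 18
  (6 − 0)² + (5 − 5)² = 36
  (6 − 0)² + (3 − 5)² = 40
Minimum is attained by (-1, 4), so q lies in its Voronoi cell.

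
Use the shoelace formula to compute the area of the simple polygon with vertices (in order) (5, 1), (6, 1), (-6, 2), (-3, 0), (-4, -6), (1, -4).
Area = 42

Shoelace formula: Area = (1/2) |Σ_i (x_i · y_{i+1} − x_{i+1} · y_i)| (indices mod n). Compute each cross term:
  (5)(1) − (6)(1) = -1
  (6)(2) − (-6)(1) = 18
  (-6)(0) − (-3)(2) = 6
  (-3)(-6) − (-4)(0) = 18
  (-4)(-4) − (1)(-6) = 22
  (1)(1) − (5)(-4) = 21
Sum = 84, so (signed) Area = 84/2 = 42, |Area| = 42.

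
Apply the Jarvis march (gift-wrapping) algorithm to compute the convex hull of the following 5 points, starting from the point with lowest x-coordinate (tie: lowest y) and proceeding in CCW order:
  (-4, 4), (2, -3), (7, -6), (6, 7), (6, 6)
Hull (CCW) = [(-4, 4), (2, -3), (7, -6), (6, 7)]

Jarvis march: at each step, from the current hull vertex p, select the next vertex q as the point such that every other point lies strictly to the left of (or on) the directed line p → q. (Equivalently: for every other point r, the cross product (q − p) × (r − p) ≥ 0.)
Starting point (lowest x, tie lowest y): (-4, 4). Wrap until returning to start. Resulting hull: (-4, 4), (2, -3), (7, -6), (6, 7).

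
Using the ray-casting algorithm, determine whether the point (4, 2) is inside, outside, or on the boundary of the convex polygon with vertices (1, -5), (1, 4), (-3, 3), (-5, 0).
The point (4, 2) lies strictly outside the polygon

Cast a horizontal ray to the right from the query point and count how many polygon edges it crosses (each edge strictly once or zero times, handled with the usual half-open convention). 
Parity of crossings → even ⇒ outside.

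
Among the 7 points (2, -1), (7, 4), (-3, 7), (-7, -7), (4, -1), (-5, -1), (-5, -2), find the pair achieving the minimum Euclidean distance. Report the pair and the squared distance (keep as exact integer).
Pair = ((-5, -1), (-5, -2)); squared distance = 1

Compute all C(7, 2) = 21 pairwise squared distances (x_i − x_j)² + (y_i − y_j)². The minimum is 1, attained by the pair ((-5, -1), (-5, -2)).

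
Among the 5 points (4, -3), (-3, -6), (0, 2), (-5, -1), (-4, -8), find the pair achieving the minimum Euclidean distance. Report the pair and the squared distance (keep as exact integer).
Pair = ((-3, -6), (-4, -8)); squared distance = 5

Compute all C(5, 2) = 10 pairwise squared distances (x_i − x_j)² + (y_i − y_j)². The minimum is 5, attained by the pair ((-3, -6), (-4, -8)).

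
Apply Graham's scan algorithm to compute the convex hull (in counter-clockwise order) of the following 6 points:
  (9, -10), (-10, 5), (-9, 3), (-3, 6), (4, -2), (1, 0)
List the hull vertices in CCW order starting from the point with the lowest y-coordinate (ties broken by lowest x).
Hull (CCW) = [(9, -10), (4, -2), (-3, 6), (-10, 5), (-9, 3)]

Graham scan procedure:
  1. Find the pivot p₀ = point with lowest y (tie → lowest x): (9, -10).
  2. Sort the remaining points by polar angle around p₀.
  3. Walk through sorted points, maintaining a stack; pop the top while the last three entries make a non-left turn (cross product ≤ 0).
  4. Final stack is the convex hull in CCW order: (9, -10), (4, -2), (-3, 6), (-10, 5), (-9, 3).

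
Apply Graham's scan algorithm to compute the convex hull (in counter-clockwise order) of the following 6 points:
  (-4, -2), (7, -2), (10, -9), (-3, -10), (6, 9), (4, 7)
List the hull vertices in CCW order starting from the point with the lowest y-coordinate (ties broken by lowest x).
Hull (CCW) = [(-3, -10), (10, -9), (6, 9), (4, 7), (-4, -2)]

Graham scan procedure:
  1. Find the pivot p₀ = point with lowest y (tie → lowest x): (-3, -10).
  2. Sort the remaining points by polar angle around p₀.
  3. Walk through sorted points, maintaining a stack; pop the top while the last three entries make a non-left turn (cross product ≤ 0).
  4. Final stack is the convex hull in CCW order: (-3, -10), (10, -9), (6, 9), (4, 7), (-4, -2).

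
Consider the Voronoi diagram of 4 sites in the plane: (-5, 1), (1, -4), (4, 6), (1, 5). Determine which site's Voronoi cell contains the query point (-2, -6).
Nearest site = (1, -4)

The Voronoi cell of site s contains exactly those query points closer to s than to any other site. Compute squared distances from q = (-2, -6) to each site:
  (1 − -2)² + (-4 − -6)² = 13
  (-5 − -2)² + (1 − -6)² = 58
  (1 − -2)² + (5 − -6)² = 130
  (4 − -2)² + (6 − -6)² = 180
Minimum is attained by (1, -4), so q lies in its Voronoi cell.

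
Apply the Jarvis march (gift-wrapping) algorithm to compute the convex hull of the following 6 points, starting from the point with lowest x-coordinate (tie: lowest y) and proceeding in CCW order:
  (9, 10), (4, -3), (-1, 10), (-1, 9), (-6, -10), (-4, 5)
Hull (CCW) = [(-6, -10), (4, -3), (9, 10), (-1, 10), (-4, 5)]

Jarvis march: at each step, from the current hull vertex p, select the next vertex q as the point such that every other point lies strictly to the left of (or on) the directed line p → q. (Equivalently: for every other point r, the cross product (q − p) × (r − p) ≥ 0.)
Starting point (lowest x, tie lowest y): (-6, -10). Wrap until returning to start. Resulting hull: (-6, -10), (4, -3), (9, 10), (-1, 10), (-4, 5).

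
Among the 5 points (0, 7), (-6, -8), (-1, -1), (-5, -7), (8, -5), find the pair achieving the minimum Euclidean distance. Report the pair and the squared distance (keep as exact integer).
Pair = ((-6, -8), (-5, -7)); squared distance = 2

Compute all C(5, 2) = 10 pairwise squared distances (x_i − x_j)² + (y_i − y_j)². The minimum is 2, attained by the pair ((-6, -8), (-5, -7)).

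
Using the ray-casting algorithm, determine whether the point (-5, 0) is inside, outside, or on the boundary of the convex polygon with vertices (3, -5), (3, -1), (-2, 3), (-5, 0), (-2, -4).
The point (-5, 0) lies on the polygon boundary

Boundary check: the query satisfies the collinearity and bounding-box conditions for some polygon edge, so it lies exactly on the boundary.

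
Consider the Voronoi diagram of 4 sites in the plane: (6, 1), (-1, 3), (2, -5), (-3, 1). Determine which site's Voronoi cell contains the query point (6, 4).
Nearest site = (6, 1)

The Voronoi cell of site s contains exactly those query points closer to s than to any other site. Compute squared distances from q = (6, 4) to each site:
  (6 − 6)² + (1 − 4)² = 9
  (-1 − 6)² + (3 − 4)² = 50
  (-3 − 6)² + (1 − 4)² = 90
  (2 − 6)² + (-5 − 4)² = 97
Minimum is attained by (6, 1), so q lies in its Voronoi cell.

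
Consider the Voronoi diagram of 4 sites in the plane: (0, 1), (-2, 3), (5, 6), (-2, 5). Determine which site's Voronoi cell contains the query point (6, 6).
Nearest site = (5, 6)

The Voronoi cell of site s contains exactly those query points closer to s than to any other site. Compute squared distances from q = (6, 6) to each site:
  (5 − 6)² + (6 − 6)² = 1
  (0 − 6)² + (1 − 6)² = 61
  (-2 − 6)² + (5 − 6)² = 65
  (-2 − 6)² + (3 − 6)² = 73
Minimum is attained by (5, 6), so q lies in its Voronoi cell.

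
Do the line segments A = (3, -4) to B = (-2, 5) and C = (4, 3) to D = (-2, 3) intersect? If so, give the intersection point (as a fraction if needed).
Yes; intersection at (-8/9, 3) (t = 7/9 on AB, s = 22/27 on CD)

Parametrize AB as A + t(B − A) = (3 + -5 t, -4 + 9 t) and CD as C + s(D − C) = (4 + -6 s, 3 + 0 s). Solve the linear system for (t, s). Determinant = -54 ≠ 0, so a unique intersection of the containing lines exists. Solution: t = 7/9, s = 22/27 — both in [0, 1], so the segments cross. Intersection point: (-8/9, 3).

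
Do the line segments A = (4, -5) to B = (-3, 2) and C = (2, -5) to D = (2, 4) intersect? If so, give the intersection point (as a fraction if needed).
Yes; intersection at (2, -3) (t = 2/7 on AB, s = 2/9 on CD)

Parametrize AB as A + t(B − A) = (4 + -7 t, -5 + 7 t) and CD as C + s(D − C) = (2 + 0 s, -5 + 9 s). Solve the linear system for (t, s). Determinant = 63 ≠ 0, so a unique intersection of the containing lines exists. Solution: t = 2/7, s = 2/9 — both in [0, 1], so the segments cross. Intersection point: (2, -3).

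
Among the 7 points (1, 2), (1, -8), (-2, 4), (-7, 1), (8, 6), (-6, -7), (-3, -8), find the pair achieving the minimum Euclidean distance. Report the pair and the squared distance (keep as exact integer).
Pair = ((-6, -7), (-3, -8)); squared distance = 10

Compute all C(7, 2) = 21 pairwise squared distances (x_i − x_j)² + (y_i − y_j)². The minimum is 10, attained by the pair ((-6, -7), (-3, -8)).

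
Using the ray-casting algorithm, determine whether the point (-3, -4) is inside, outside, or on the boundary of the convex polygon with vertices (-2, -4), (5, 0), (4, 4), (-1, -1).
The point (-3, -4) lies strictly outside the polygon

Cast a horizontal ray to the right from the query point and count how many polygon edges it crosses (each edge strictly once or zero times, handled with the usual half-open convention). 
Parity of crossings → even ⇒ outside.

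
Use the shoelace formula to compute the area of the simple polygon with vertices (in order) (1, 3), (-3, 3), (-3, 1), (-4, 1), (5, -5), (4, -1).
Area = 31

Shoelace formula: Area = (1/2) |Σ_i (x_i · y_{i+1} − x_{i+1} · y_i)| (indices mod n). Compute each cross term:
  (1)(3) − (-3)(3) = 12
  (-3)(1) − (-3)(3) = 6
  (-3)(1) − (-4)(1) = 1
  (-4)(-5) − (5)(1) = 15
  (5)(-1) − (4)(-5) = 15
  (4)(3) − (1)(-1) = 13
Sum = 62, so (signed) Area = 62/2 = 31, |Area| = 31.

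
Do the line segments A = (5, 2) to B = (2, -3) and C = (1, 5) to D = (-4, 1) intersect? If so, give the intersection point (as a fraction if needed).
No (intersection of containing lines falls outside at least one segment)

Parametrize and solve: t = -31/13, s = -29/13. At least one of these is outside [0, 1], so the segments do not intersect.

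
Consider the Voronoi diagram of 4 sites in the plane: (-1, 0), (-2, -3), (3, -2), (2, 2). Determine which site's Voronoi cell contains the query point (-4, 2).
Nearest site = (-1, 0)

The Voronoi cell of site s contains exactly those query points closer to s than to any other site. Compute squared distances from q = (-4, 2) to each site:
  (-1 − -4)² + (0 − 2)² = 13
  (-2 − -4)² + (-3 − 2)² = 29
  (2 − -4)² + (2 − 2)² = 36
  (3 − -4)² + (-2 − 2)² = 65
Minimum is attained by (-1, 0), so q lies in its Voronoi cell.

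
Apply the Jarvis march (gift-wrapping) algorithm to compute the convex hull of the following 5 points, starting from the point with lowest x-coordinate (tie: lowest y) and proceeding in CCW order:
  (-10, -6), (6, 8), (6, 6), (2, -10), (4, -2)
Hull (CCW) = [(-10, -6), (2, -10), (6, 6), (6, 8)]

Jarvis march: at each step, from the current hull vertex p, select the next vertex q as the point such that every other point lies strictly to the left of (or on) the directed line p → q. (Equivalently: for every other point r, the cross product (q − p) × (r − p) ≥ 0.)
Starting point (lowest x, tie lowest y): (-10, -6). Wrap until returning to start. Resulting hull: (-10, -6), (2, -10), (6, 6), (6, 8).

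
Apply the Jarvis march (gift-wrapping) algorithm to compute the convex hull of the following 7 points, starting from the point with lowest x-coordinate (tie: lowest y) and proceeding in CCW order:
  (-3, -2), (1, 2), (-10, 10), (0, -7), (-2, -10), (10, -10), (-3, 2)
Hull (CCW) = [(-10, 10), (-2, -10), (10, -10), (1, 2)]

Jarvis march: at each step, from the current hull vertex p, select the next vertex q as the point such that every other point lies strictly to the left of (or on) the directed line p → q. (Equivalently: for every other point r, the cross product (q − p) × (r − p) ≥ 0.)
Starting point (lowest x, tie lowest y): (-10, 10). Wrap until returning to start. Resulting hull: (-10, 10), (-2, -10), (10, -10), (1, 2).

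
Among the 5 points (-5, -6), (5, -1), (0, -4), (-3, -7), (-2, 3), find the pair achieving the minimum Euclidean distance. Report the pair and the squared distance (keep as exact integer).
Pair = ((-5, -6), (-3, -7)); squared distance = 5

Compute all C(5, 2) = 10 pairwise squared distances (x_i − x_j)² + (y_i − y_j)². The minimum is 5, attained by the pair ((-5, -6), (-3, -7)).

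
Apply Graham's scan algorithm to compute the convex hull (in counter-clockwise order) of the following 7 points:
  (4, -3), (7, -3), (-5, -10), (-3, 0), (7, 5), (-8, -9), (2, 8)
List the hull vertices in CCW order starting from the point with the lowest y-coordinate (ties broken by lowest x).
Hull (CCW) = [(-5, -10), (7, -3), (7, 5), (2, 8), (-3, 0), (-8, -9)]

Graham scan procedure:
  1. Find the pivot p₀ = point with lowest y (tie → lowest x): (-5, -10).
  2. Sort the remaining points by polar angle around p₀.
  3. Walk through sorted points, maintaining a stack; pop the top while the last three entries make a non-left turn (cross product ≤ 0).
  4. Final stack is the convex hull in CCW order: (-5, -10), (7, -3), (7, 5), (2, 8), (-3, 0), (-8, -9).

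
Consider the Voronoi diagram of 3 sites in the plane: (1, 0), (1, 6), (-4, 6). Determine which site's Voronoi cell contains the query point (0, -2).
Nearest site = (1, 0)

The Voronoi cell of site s contains exactly those query points closer to s than to any other site. Compute squared distances from q = (0, -2) to each site:
  (1 − 0)² + (0 − -2)² = 5
  (1 − 0)² + (6 − -2)² = 65
  (-4 − 0)² + (6 − -2)² = 80
Minimum is attained by (1, 0), so q lies in its Voronoi cell.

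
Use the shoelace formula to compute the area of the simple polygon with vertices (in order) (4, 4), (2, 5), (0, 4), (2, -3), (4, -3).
Area = 23

Shoelace formula: Area = (1/2) |Σ_i (x_i · y_{i+1} − x_{i+1} · y_i)| (indices mod n). Compute each cross term:
  (4)(5) − (2)(4) = 12
  (2)(4) − (0)(5) = 8
  (0)(-3) − (2)(4) = -8
  (2)(-3) − (4)(-3) = 6
  (4)(4) − (4)(-3) = 28
Sum = 46, so (signed) Area = 46/2 = 23, |Area| = 23.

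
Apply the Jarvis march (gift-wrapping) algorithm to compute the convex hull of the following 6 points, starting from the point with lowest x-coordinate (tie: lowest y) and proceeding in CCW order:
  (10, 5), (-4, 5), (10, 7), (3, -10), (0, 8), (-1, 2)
Hull (CCW) = [(-4, 5), (3, -10), (10, 5), (10, 7), (0, 8)]

Jarvis march: at each step, from the current hull vertex p, select the next vertex q as the point such that every other point lies strictly to the left of (or on) the directed line p → q. (Equivalently: for every other point r, the cross product (q − p) × (r − p) ≥ 0.)
Starting point (lowest x, tie lowest y): (-4, 5). Wrap until returning to start. Resulting hull: (-4, 5), (3, -10), (10, 5), (10, 7), (0, 8).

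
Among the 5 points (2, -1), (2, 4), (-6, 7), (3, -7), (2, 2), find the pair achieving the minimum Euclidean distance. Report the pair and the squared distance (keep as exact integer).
Pair = ((2, 4), (2, 2)); squared distance = 4

Compute all C(5, 2) = 10 pairwise squared distances (x_i − x_j)² + (y_i − y_j)². The minimum is 4, attained by the pair ((2, 4), (2, 2)).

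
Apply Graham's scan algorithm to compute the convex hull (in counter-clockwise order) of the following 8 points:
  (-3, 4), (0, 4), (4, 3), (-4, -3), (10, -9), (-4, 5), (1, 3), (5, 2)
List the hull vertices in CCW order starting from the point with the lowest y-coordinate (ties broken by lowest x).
Hull (CCW) = [(10, -9), (5, 2), (4, 3), (-4, 5), (-4, -3)]

Graham scan procedure:
  1. Find the pivot p₀ = point with lowest y (tie → lowest x): (10, -9).
  2. Sort the remaining points by polar angle around p₀.
  3. Walk through sorted points, maintaining a stack; pop the top while the last three entries make a non-left turn (cross product ≤ 0).
  4. Final stack is the convex hull in CCW order: (10, -9), (5, 2), (4, 3), (-4, 5), (-4, -3).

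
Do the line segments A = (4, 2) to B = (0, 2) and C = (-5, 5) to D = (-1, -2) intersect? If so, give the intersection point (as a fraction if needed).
No (intersection of containing lines falls outside at least one segment)

Parametrize and solve: t = 51/28, s = 3/7. At least one of these is outside [0, 1], so the segments do not intersect.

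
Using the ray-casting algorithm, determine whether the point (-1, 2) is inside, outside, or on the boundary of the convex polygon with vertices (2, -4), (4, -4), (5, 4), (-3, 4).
The point (-1, 2) lies strictly inside the polygon

Cast a horizontal ray to the right from the query point and count how many polygon edges it crosses (each edge strictly once or zero times, handled with the usual half-open convention). 
Parity of crossings → odd ⇒ inside.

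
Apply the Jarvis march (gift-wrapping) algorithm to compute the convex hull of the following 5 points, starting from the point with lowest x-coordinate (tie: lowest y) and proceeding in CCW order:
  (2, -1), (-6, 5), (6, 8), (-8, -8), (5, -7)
Hull (CCW) = [(-8, -8), (5, -7), (6, 8), (-6, 5)]

Jarvis march: at each step, from the current hull vertex p, select the next vertex q as the point such that every other point lies strictly to the left of (or on) the directed line p → q. (Equivalently: for every other point r, the cross product (q − p) × (r − p) ≥ 0.)
Starting point (lowest x, tie lowest y): (-8, -8). Wrap until returning to start. Resulting hull: (-8, -8), (5, -7), (6, 8), (-6, 5).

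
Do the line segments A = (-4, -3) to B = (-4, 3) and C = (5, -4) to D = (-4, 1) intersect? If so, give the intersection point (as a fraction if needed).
Yes; intersection at (-4, 1) (t = 2/3 on AB, s = 1 on CD)

Parametrize AB as A + t(B − A) = (-4 + 0 t, -3 + 6 t) and CD as C + s(D − C) = (5 + -9 s, -4 + 5 s). Solve the linear system for (t, s). Determinant = -54 ≠ 0, so a unique intersection of the containing lines exists. Solution: t = 2/3, s = 1 — both in [0, 1], so the segments cross. Intersection point: (-4, 1).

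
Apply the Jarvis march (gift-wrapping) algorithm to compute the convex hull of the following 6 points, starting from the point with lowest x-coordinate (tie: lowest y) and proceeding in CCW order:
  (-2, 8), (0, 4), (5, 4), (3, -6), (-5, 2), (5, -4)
Hull (CCW) = [(-5, 2), (3, -6), (5, -4), (5, 4), (-2, 8)]

Jarvis march: at each step, from the current hull vertex p, select the next vertex q as the point such that every other point lies strictly to the left of (or on) the directed line p → q. (Equivalently: for every other point r, the cross product (q − p) × (r − p) ≥ 0.)
Starting point (lowest x, tie lowest y): (-5, 2). Wrap until returning to start. Resulting hull: (-5, 2), (3, -6), (5, -4), (5, 4), (-2, 8).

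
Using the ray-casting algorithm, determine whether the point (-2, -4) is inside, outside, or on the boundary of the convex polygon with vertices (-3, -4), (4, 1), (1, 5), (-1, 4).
The point (-2, -4) lies strictly outside the polygon

Cast a horizontal ray to the right from the query point and count how many polygon edges it crosses (each edge strictly once or zero times, handled with the usual half-open convention). 
Parity of crossings → even ⇒ outside.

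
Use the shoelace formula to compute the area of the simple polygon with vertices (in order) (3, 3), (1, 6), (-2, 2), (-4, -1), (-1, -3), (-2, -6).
Area = 31

Shoelace formula: Area = (1/2) |Σ_i (x_i · y_{i+1} − x_{i+1} · y_i)| (indices mod n). Compute each cross term:
  (3)(6) − (1)(3) = 15
  (1)(2) − (-2)(6) = 14
  (-2)(-1) − (-4)(2) = 10
  (-4)(-3) − (-1)(-1) = 11
  (-1)(-6) − (-2)(-3) = 0
  (-2)(3) − (3)(-6) = 12
Sum = 62, so (signed) Area = 62/2 = 31, |Area| = 31.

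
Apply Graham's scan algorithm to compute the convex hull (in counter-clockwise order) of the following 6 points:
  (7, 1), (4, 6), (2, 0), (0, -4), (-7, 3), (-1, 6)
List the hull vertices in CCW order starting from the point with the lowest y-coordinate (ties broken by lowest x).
Hull (CCW) = [(0, -4), (7, 1), (4, 6), (-1, 6), (-7, 3)]

Graham scan procedure:
  1. Find the pivot p₀ = point with lowest y (tie → lowest x): (0, -4).
  2. Sort the remaining points by polar angle around p₀.
  3. Walk through sorted points, maintaining a stack; pop the top while the last three entries make a non-left turn (cross product ≤ 0).
  4. Final stack is the convex hull in CCW order: (0, -4), (7, 1), (4, 6), (-1, 6), (-7, 3).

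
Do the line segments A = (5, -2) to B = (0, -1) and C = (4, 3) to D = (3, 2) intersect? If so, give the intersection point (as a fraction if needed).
No (intersection of containing lines falls outside at least one segment)

Parametrize and solve: t = 1, s = 4. At least one of these is outside [0, 1], so the segments do not intersect.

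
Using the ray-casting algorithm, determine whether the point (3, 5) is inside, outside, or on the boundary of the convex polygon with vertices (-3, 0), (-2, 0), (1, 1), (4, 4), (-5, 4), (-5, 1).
The point (3, 5) lies strictly outside the polygon

Cast a horizontal ray to the right from the query point and count how many polygon edges it crosses (each edge strictly once or zero times, handled with the usual half-open convention). 
Parity of crossings → even ⇒ outside.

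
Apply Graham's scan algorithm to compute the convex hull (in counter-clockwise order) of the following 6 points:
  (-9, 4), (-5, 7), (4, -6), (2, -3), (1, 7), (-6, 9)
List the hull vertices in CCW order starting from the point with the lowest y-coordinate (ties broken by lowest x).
Hull (CCW) = [(4, -6), (1, 7), (-6, 9), (-9, 4)]

Graham scan procedure:
  1. Find the pivot p₀ = point with lowest y (tie → lowest x): (4, -6).
  2. Sort the remaining points by polar angle around p₀.
  3. Walk through sorted points, maintaining a stack; pop the top while the last three entries make a non-left turn (cross product ≤ 0).
  4. Final stack is the convex hull in CCW order: (4, -6), (1, 7), (-6, 9), (-9, 4).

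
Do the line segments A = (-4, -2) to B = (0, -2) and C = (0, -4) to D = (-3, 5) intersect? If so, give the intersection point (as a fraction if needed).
Yes; intersection at (-2/3, -2) (t = 5/6 on AB, s = 2/9 on CD)

Parametrize AB as A + t(B − A) = (-4 + 4 t, -2 + 0 t) and CD as C + s(D − C) = (0 + -3 s, -4 + 9 s). Solve the linear system for (t, s). Determinant = -36 ≠ 0, so a unique intersection of the containing lines exists. Solution: t = 5/6, s = 2/9 — both in [0, 1], so the segments cross. Intersection point: (-2/3, -2).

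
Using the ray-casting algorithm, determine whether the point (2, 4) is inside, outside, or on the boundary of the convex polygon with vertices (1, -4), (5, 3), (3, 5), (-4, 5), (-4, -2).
The point (2, 4) lies strictly inside the polygon

Cast a horizontal ray to the right from the query point and count how many polygon edges it crosses (each edge strictly once or zero times, handled with the usual half-open convention). 
Parity of crossings → odd ⇒ inside.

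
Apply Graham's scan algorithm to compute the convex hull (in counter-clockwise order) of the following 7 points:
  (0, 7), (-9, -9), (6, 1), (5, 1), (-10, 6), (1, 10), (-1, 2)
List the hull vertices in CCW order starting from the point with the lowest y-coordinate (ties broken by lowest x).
Hull (CCW) = [(-9, -9), (6, 1), (1, 10), (-10, 6)]

Graham scan procedure:
  1. Find the pivot p₀ = point with lowest y (tie → lowest x): (-9, -9).
  2. Sort the remaining points by polar angle around p₀.
  3. Walk through sorted points, maintaining a stack; pop the top while the last three entries make a non-left turn (cross product ≤ 0).
  4. Final stack is the convex hull in CCW order: (-9, -9), (6, 1), (1, 10), (-10, 6).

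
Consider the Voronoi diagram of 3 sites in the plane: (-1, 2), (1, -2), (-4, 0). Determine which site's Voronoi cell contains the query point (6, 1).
Nearest site = (1, -2)

The Voronoi cell of site s contains exactly those query points closer to s than to any other site. Compute squared distances from q = (6, 1) to each site:
  (1 − 6)² + (-2 − 1)² = 34
  (-1 − 6)² + (2 − 1)² = 50
  (-4 − 6)² + (0 − 1)² = 101
Minimum is attained by (1, -2), so q lies in its Voronoi cell.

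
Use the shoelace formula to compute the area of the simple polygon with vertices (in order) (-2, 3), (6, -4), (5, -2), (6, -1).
Area = 21/2

Shoelace formula: Area = (1/2) |Σ_i (x_i · y_{i+1} − x_{i+1} · y_i)| (indices mod n). Compute each cross term:
  (-2)(-4) − (6)(3) = -10
  (6)(-2) − (5)(-4) = 8
  (5)(-1) − (6)(-2) = 7
  (6)(3) − (-2)(-1) = 16
Sum = 21, so (signed) Area = 21/2 = 21/2, |Area| = 21/2.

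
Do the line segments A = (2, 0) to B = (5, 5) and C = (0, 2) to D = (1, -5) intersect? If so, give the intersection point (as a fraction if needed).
No (intersection of containing lines falls outside at least one segment)

Parametrize and solve: t = -6/13, s = 8/13. At least one of these is outside [0, 1], so the segments do not intersect.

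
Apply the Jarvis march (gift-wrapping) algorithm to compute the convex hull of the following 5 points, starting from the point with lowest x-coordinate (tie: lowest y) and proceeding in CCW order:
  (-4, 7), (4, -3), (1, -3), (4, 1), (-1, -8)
Hull (CCW) = [(-4, 7), (-1, -8), (4, -3), (4, 1)]

Jarvis march: at each step, from the current hull vertex p, select the next vertex q as the point such that every other point lies strictly to the left of (or on) the directed line p → q. (Equivalently: for every other point r, the cross product (q − p) × (r − p) ≥ 0.)
Starting point (lowest x, tie lowest y): (-4, 7). Wrap until returning to start. Resulting hull: (-4, 7), (-1, -8), (4, -3), (4, 1).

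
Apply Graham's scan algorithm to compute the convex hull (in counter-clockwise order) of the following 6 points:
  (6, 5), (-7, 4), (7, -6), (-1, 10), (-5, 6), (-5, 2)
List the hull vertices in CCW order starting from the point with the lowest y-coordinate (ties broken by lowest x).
Hull (CCW) = [(7, -6), (6, 5), (-1, 10), (-7, 4), (-5, 2)]

Graham scan procedure:
  1. Find the pivot p₀ = point with lowest y (tie → lowest x): (7, -6).
  2. Sort the remaining points by polar angle around p₀.
  3. Walk through sorted points, maintaining a stack; pop the top while the last three entries make a non-left turn (cross product ≤ 0).
  4. Final stack is the convex hull in CCW order: (7, -6), (6, 5), (-1, 10), (-7, 4), (-5, 2).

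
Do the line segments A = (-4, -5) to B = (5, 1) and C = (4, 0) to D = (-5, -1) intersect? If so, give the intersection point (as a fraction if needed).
Yes; intersection at (17/5, -1/15) (t = 37/45 on AB, s = 1/15 on CD)

Parametrize AB as A + t(B − A) = (-4 + 9 t, -5 + 6 t) and CD as C + s(D − C) = (4 + -9 s, 0 + -1 s). Solve the linear system for (t, s). Determinant = -45 ≠ 0, so a unique intersection of the containing lines exists. Solution: t = 37/45, s = 1/15 — both in [0, 1], so the segments cross. Intersection point: (17/5, -1/15).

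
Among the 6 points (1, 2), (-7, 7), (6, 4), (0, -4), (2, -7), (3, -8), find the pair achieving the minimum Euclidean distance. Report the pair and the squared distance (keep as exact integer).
Pair = ((2, -7), (3, -8)); squared distance = 2

Compute all C(6, 2) = 15 pairwise squared distances (x_i − x_j)² + (y_i − y_j)². The minimum is 2, attained by the pair ((2, -7), (3, -8)).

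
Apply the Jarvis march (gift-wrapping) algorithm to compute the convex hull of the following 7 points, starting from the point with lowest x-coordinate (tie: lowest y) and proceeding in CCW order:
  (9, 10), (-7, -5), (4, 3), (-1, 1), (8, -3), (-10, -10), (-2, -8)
Hull (CCW) = [(-10, -10), (-2, -8), (8, -3), (9, 10), (-1, 1), (-7, -5)]

Jarvis march: at each step, from the current hull vertex p, select the next vertex q as the point such that every other point lies strictly to the left of (or on) the directed line p → q. (Equivalently: for every other point r, the cross product (q − p) × (r − p) ≥ 0.)
Starting point (lowest x, tie lowest y): (-10, -10). Wrap until returning to start. Resulting hull: (-10, -10), (-2, -8), (8, -3), (9, 10), (-1, 1), (-7, -5).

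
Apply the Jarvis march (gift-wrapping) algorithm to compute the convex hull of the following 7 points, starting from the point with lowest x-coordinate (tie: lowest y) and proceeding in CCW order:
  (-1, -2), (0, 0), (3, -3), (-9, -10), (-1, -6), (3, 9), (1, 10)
Hull (CCW) = [(-9, -10), (-1, -6), (3, -3), (3, 9), (1, 10)]

Jarvis march: at each step, from the current hull vertex p, select the next vertex q as the point such that every other point lies strictly to the left of (or on) the directed line p → q. (Equivalently: for every other point r, the cross product (q − p) × (r − p) ≥ 0.)
Starting point (lowest x, tie lowest y): (-9, -10). Wrap until returning to start. Resulting hull: (-9, -10), (-1, -6), (3, -3), (3, 9), (1, 10).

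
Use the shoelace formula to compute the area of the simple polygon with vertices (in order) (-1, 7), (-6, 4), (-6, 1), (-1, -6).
Area = 40

Shoelace formula: Area = (1/2) |Σ_i (x_i · y_{i+1} − x_{i+1} · y_i)| (indices mod n). Compute each cross term:
  (-1)(4) − (-6)(7) = 38
  (-6)(1) − (-6)(4) = 18
  (-6)(-6) − (-1)(1) = 37
  (-1)(7) − (-1)(-6) = -13
Sum = 80, so (signed) Area = 80/2 = 40, |Area| = 40.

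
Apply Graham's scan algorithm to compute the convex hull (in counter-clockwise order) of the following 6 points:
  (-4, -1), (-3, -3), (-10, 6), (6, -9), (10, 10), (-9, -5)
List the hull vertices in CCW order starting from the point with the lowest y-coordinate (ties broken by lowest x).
Hull (CCW) = [(6, -9), (10, 10), (-10, 6), (-9, -5)]

Graham scan procedure:
  1. Find the pivot p₀ = point with lowest y (tie → lowest x): (6, -9).
  2. Sort the remaining points by polar angle around p₀.
  3. Walk through sorted points, maintaining a stack; pop the top while the last three entries make a non-left turn (cross product ≤ 0).
  4. Final stack is the convex hull in CCW order: (6, -9), (10, 10), (-10, 6), (-9, -5).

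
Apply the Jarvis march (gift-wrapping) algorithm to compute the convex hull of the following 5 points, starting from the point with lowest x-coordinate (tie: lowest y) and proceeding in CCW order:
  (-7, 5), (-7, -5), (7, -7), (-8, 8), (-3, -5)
Hull (CCW) = [(-8, 8), (-7, -5), (7, -7)]

Jarvis march: at each step, from the current hull vertex p, select the next vertex q as the point such that every other point lies strictly to the left of (or on) the directed line p → q. (Equivalently: for every other point r, the cross product (q − p) × (r − p) ≥ 0.)
Starting point (lowest x, tie lowest y): (-8, 8). Wrap until returning to start. Resulting hull: (-8, 8), (-7, -5), (7, -7).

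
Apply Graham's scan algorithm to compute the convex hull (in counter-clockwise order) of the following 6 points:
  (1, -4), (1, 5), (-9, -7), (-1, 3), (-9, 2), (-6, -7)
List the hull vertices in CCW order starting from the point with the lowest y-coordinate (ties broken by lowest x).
Hull (CCW) = [(-9, -7), (-6, -7), (1, -4), (1, 5), (-9, 2)]

Graham scan procedure:
  1. Find the pivot p₀ = point with lowest y (tie → lowest x): (-9, -7).
  2. Sort the remaining points by polar angle around p₀.
  3. Walk through sorted points, maintaining a stack; pop the top while the last three entries make a non-left turn (cross product ≤ 0).
  4. Final stack is the convex hull in CCW order: (-9, -7), (-6, -7), (1, -4), (1, 5), (-9, 2).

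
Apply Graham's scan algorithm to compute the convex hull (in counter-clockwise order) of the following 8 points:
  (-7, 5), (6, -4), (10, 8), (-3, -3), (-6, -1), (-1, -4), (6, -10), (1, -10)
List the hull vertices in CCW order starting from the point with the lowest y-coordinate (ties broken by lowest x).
Hull (CCW) = [(1, -10), (6, -10), (10, 8), (-7, 5), (-6, -1)]

Graham scan procedure:
  1. Find the pivot p₀ = point with lowest y (tie → lowest x): (1, -10).
  2. Sort the remaining points by polar angle around p₀.
  3. Walk through sorted points, maintaining a stack; pop the top while the last three entries make a non-left turn (cross product ≤ 0).
  4. Final stack is the convex hull in CCW order: (1, -10), (6, -10), (10, 8), (-7, 5), (-6, -1).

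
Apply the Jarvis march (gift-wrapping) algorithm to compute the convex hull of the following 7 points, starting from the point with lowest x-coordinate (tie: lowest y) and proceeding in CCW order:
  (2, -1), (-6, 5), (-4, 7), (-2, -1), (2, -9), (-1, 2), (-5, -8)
Hull (CCW) = [(-6, 5), (-5, -8), (2, -9), (2, -1), (-4, 7)]

Jarvis march: at each step, from the current hull vertex p, select the next vertex q as the point such that every other point lies strictly to the left of (or on) the directed line p → q. (Equivalently: for every other point r, the cross product (q − p) × (r − p) ≥ 0.)
Starting point (lowest x, tie lowest y): (-6, 5). Wrap until returning to start. Resulting hull: (-6, 5), (-5, -8), (2, -9), (2, -1), (-4, 7).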